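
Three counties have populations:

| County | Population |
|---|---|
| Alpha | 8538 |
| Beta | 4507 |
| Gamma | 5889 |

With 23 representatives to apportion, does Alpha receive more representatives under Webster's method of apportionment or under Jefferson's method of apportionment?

Webster: Alpha 10, Beta 6, Gamma 7.
Jefferson: Alpha 11, Beta 5, Gamma 7.
Alpha gets 10 under Webster and 11 under Jefferson.

Jefferson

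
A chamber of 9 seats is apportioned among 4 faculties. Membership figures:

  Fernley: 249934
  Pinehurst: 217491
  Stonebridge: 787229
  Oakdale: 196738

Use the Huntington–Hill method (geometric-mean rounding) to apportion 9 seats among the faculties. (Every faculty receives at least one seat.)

Fernley 2; Pinehurst 1; Stonebridge 5; Oakdale 1

With divisor 164910: modified quotas Fernley 1.516, Pinehurst 1.319, Stonebridge 4.774, Oakdale 1.193.
Geometric-mean thresholds: Fernley √(1·2)=1.414, Pinehurst √(1·2)=1.414, Stonebridge √(4·5)=4.472, Oakdale √(1·2)=1.414.
Each quota rounded against its threshold gives Fernley 2, Pinehurst 1, Stonebridge 5, Oakdale 1 (total 9).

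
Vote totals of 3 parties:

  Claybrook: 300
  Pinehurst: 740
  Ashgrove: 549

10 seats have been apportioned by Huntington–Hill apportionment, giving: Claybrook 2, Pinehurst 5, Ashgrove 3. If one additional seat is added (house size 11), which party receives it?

Ashgrove

Priority for the next seat is population ÷ (√(s·(s+1))).
Priorities: Claybrook 122.474, Pinehurst 135.105, Ashgrove 158.483.
Highest priority: Ashgrove.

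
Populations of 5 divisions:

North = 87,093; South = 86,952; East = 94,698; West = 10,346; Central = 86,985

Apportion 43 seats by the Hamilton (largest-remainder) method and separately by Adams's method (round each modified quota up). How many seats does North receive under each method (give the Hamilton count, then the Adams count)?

11 and 10

Hamilton: North 11, South 10, East 11, West 1, Central 10.
Adams: North 10, South 10, East 11, West 2, Central 10.
North gets 11 under Hamilton and 10 under Adams.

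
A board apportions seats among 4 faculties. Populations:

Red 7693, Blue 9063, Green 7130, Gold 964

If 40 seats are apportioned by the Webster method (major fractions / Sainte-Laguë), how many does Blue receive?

Standard divisor 24850/40 ≈ 621.25; standard quotas: Red 12.383, Blue 14.588, Green 11.477, Gold 1.552.
Rounding to the nearest integer gives Red 12, Blue 15, Green 11, Gold 2 — total 40, matching the house size, so no adjustment is needed.
Blue receives 15.

15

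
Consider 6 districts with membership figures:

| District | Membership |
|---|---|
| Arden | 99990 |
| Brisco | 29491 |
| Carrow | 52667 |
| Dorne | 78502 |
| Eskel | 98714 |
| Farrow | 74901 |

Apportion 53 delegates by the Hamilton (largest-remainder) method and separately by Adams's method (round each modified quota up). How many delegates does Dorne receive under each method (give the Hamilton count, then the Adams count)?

10 and 9

Hamilton: Arden 12, Brisco 4, Carrow 6, Dorne 10, Eskel 12, Farrow 9.
Adams: Arden 12, Brisco 4, Carrow 7, Dorne 9, Eskel 12, Farrow 9.
Dorne gets 10 under Hamilton and 9 under Adams.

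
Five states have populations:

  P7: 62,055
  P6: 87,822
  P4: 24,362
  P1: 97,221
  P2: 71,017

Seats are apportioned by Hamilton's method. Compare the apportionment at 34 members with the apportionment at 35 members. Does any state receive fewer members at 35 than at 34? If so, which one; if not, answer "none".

none

At 34 seats: P7 6, P6 9, P4 2, P1 10, P2 7.
At 35 seats: P7 6, P6 9, P4 3, P1 10, P2 7.
No state's allocation decreased.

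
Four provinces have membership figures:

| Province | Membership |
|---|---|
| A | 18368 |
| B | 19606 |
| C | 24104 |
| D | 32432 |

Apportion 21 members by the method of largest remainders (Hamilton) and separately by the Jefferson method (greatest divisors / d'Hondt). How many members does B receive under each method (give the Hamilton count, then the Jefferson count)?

Hamilton: A 4, B 5, C 5, D 7.
Jefferson: A 4, B 4, C 5, D 8.
B gets 5 under Hamilton and 4 under Jefferson.

5 and 4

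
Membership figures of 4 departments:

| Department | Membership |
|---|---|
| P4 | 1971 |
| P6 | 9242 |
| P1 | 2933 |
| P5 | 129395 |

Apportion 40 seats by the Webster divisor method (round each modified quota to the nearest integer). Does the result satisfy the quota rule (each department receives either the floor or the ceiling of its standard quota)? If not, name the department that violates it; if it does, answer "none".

P5

Standard quotas: P4 0.549, P6 2.575, P1 0.817, P5 36.058.
Webster allocation: P4 1, P6 3, P1 1, P5 35.
P5 has quota 36.058 (lower 36, upper 37) but receives 35 — outside the quota interval.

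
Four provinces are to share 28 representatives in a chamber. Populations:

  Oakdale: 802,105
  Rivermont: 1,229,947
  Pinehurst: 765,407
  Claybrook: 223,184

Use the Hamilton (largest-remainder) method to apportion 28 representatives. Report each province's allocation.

Total 3020643; standard divisor 3020643/28 ≈ 107880.107.
Standard quotas: Oakdale 7.4352, Rivermont 11.4011, Pinehurst 7.0950, Claybrook 2.0688.
Lower quotas: Oakdale 7, Rivermont 11, Pinehurst 7, Claybrook 2 (sum 27, leaving 1 seat).
Remainders in descending order: Oakdale 0.4352, Rivermont 0.4011, Pinehurst 0.0950, Claybrook 0.0688.
Largest remainder: Oakdale receives the extra seat.

Oakdale=8, Rivermont=11, Pinehurst=7, Claybrook=2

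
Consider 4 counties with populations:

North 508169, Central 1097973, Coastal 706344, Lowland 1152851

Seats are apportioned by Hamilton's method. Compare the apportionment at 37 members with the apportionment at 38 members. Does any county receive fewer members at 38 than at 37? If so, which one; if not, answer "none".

none

At 37 seats: North 5, Central 12, Coastal 8, Lowland 12.
At 38 seats: North 5, Central 12, Coastal 8, Lowland 13.
No county's allocation decreased.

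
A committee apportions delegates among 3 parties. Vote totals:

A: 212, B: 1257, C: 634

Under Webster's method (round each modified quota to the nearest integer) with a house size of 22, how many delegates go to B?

13

Standard divisor 2103/22 ≈ 95.591; standard quotas: A 2.218, B 13.150, C 6.632.
Rounding to the nearest integer gives A 2, B 13, C 7 — total 22, matching the house size, so no adjustment is needed.
B receives 13.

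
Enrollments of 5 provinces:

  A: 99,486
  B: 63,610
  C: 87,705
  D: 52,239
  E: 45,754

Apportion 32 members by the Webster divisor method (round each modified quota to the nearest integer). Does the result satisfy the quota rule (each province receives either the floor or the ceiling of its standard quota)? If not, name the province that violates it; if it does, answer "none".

Standard quotas: A 9.127, B 5.836, C 8.046, D 4.793, E 4.198.
Webster allocation: A 9, B 6, C 8, D 5, E 4.
Every allocation lies between the lower and upper quota.

none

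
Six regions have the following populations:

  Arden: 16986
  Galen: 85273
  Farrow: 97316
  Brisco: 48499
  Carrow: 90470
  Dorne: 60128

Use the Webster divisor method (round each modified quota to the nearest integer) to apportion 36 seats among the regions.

Standard divisor 398672/36 ≈ 11074.222; standard quotas: Arden 1.534, Galen 7.700, Farrow 8.788, Brisco 4.379, Carrow 8.169, Dorne 5.430.
Rounding to the nearest integer gives Arden 2, Galen 8, Farrow 9, Brisco 4, Carrow 8, Dorne 5 — total 36, matching the house size, so no adjustment is needed.

Arden=2; Galen=8; Farrow=9; Brisco=4; Carrow=8; Dorne=5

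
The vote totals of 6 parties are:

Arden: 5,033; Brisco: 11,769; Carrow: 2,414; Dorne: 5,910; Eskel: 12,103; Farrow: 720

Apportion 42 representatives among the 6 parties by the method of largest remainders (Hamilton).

Standard divisor: 37949 ÷ 42 ≈ 903.548.
Standard quotas: Arden 5.5703, Brisco 13.0253, Carrow 2.6717, Dorne 6.5409, Eskel 13.3950, Farrow 0.7969.
Lower quotas: Arden 5, Brisco 13, Carrow 2, Dorne 6, Eskel 13, Farrow 0 (sum 39, leaving 3 seats).
Remainders in descending order: Farrow 0.7969, Carrow 0.6717, Arden 0.5703, Dorne 0.5409, Eskel 0.3950, Brisco 0.0253.
Largest remainders: Farrow, Carrow, Arden receive the extra seats.

Arden=6, Brisco=13, Carrow=3, Dorne=6, Eskel=13, Farrow=1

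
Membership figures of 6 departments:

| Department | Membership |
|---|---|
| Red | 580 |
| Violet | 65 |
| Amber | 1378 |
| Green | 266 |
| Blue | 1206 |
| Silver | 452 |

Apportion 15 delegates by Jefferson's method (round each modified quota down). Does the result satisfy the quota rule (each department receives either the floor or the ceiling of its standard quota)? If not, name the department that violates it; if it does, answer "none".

Standard quotas: Red 2.204, Violet 0.247, Amber 5.237, Green 1.011, Blue 4.583, Silver 1.718.
Jefferson allocation: Red 2, Violet 0, Amber 6, Green 1, Blue 5, Silver 1.
Every allocation lies between the lower and upper quota.

none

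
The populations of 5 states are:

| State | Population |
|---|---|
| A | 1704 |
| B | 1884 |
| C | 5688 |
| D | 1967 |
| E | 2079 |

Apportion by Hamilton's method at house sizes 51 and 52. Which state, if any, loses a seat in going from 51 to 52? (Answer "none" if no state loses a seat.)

none

At 51 seats: A 6, B 7, C 22, D 8, E 8.
At 52 seats: A 7, B 7, C 22, D 8, E 8.
No state's allocation decreased.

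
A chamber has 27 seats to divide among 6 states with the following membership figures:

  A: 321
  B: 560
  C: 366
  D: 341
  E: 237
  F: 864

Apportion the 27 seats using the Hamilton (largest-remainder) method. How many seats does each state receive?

The standard divisor is 2689/27 ≈ 99.593.
Standard quotas: A 3.223, B 5.623, C 3.675, D 3.424, E 2.380, F 8.675.
Lower quotas: A 3, B 5, C 3, D 3, E 2, F 8 (sum 24, leaving 3 seats).
Remainders in descending order: F 0.675, C 0.675, B 0.623, D 0.424, E 0.380, A 0.223.
Largest remainders: F, C, B receive the extra seats.

A: 3, B: 6, C: 4, D: 3, E: 2, F: 9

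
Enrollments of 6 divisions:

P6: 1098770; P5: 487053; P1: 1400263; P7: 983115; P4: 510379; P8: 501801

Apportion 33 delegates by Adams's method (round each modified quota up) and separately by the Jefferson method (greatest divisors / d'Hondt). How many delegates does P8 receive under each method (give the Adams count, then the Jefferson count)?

Adams: P6 7, P5 3, P1 9, P7 6, P4 4, P8 4.
Jefferson: P6 7, P5 3, P1 10, P7 7, P4 3, P8 3.
P8 gets 4 under Adams and 3 under Jefferson.

4 and 3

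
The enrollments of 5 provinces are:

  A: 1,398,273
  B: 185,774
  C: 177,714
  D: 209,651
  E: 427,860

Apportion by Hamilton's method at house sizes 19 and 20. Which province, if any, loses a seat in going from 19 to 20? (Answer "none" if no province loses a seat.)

At 19 seats: A 11, B 2, C 1, D 2, E 3.
At 20 seats: A 12, B 1, C 1, D 2, E 4.
B drops from 2 to 1.

B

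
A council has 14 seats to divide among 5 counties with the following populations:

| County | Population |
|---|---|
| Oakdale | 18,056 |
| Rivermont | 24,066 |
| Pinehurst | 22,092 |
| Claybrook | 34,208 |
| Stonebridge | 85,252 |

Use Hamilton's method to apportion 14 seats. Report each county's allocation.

Oakdale: 1, Rivermont: 2, Pinehurst: 2, Claybrook: 3, Stonebridge: 6

Standard divisor: 183674 ÷ 14 ≈ 13119.571.
Standard quotas: Oakdale 1.3763, Rivermont 1.8344, Pinehurst 1.6839, Claybrook 2.6074, Stonebridge 6.4981.
Lower quotas: Oakdale 1, Rivermont 1, Pinehurst 1, Claybrook 2, Stonebridge 6 (sum 11, leaving 3 seats).
Remainders in descending order: Rivermont 0.8344, Pinehurst 0.6839, Claybrook 0.6074, Stonebridge 0.4981, Oakdale 0.3763.
Largest remainders: Rivermont, Pinehurst, Claybrook receive the extra seats.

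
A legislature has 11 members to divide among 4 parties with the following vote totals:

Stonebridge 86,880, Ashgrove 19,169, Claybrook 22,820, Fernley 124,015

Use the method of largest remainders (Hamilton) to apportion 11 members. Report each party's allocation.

Total 252884; standard divisor 252884/11 ≈ 22989.455.
Standard quotas: Stonebridge 3.7791, Ashgrove 0.8338, Claybrook 0.9926, Fernley 5.3944.
Lower quotas: Stonebridge 3, Ashgrove 0, Claybrook 0, Fernley 5 (sum 8, leaving 3 seats).
Remainders in descending order: Claybrook 0.9926, Ashgrove 0.8338, Stonebridge 0.7791, Fernley 0.3944.
The surplus seats go to Claybrook, Ashgrove, Stonebridge.

Stonebridge 4, Ashgrove 1, Claybrook 1, Fernley 5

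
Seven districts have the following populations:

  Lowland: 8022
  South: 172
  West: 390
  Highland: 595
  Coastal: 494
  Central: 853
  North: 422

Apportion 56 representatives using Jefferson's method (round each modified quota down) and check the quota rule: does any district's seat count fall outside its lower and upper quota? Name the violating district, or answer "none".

Lowland

Standard quotas: Lowland 41.033, South 0.880, West 1.995, Highland 3.043, Coastal 2.527, Central 4.363, North 2.159.
Jefferson allocation: Lowland 43, South 0, West 2, Highland 3, Coastal 2, Central 4, North 2.
Lowland has quota 41.033 (lower 41, upper 42) but receives 43 — outside the quota interval.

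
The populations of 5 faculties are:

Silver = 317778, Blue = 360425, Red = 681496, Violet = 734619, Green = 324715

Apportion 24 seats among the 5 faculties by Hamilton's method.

Standard divisor: 2419033 ÷ 24 ≈ 100793.042.
Standard quotas: Silver 3.1528, Blue 3.5759, Red 6.7613, Violet 7.2884, Green 3.2216.
Lower quotas: Silver 3, Blue 3, Red 6, Violet 7, Green 3 (sum 22, leaving 2 seats).
Remainders in descending order: Red 0.7613, Blue 0.5759, Violet 0.2884, Green 0.2216, Silver 0.1528.
The surplus seats go to Red, Blue.

Silver=3; Blue=4; Red=7; Violet=7; Green=3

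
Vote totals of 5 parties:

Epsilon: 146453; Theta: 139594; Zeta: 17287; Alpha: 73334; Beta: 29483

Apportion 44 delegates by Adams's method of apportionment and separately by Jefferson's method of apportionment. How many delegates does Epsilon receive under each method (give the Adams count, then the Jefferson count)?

15 and 16

Adams: Epsilon 15, Theta 15, Zeta 2, Alpha 8, Beta 4.
Jefferson: Epsilon 16, Theta 16, Zeta 1, Alpha 8, Beta 3.
Epsilon gets 15 under Adams and 16 under Jefferson.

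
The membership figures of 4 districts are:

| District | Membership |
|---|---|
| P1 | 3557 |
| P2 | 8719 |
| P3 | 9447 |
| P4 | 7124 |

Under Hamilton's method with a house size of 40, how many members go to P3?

13

Standard divisor: 28847 ÷ 40 ≈ 721.175.
Standard quotas: P1 4.9322, P2 12.0900, P3 13.0995, P4 9.8783.
Lower quotas: P1 4, P2 12, P3 13, P4 9 (sum 38, leaving 2 seats).
Remainders in descending order: P1 0.9322, P4 0.8783, P3 0.0995, P2 0.0900.
Largest remainders: P1, P4 receive the extra seats.
P3 receives 13.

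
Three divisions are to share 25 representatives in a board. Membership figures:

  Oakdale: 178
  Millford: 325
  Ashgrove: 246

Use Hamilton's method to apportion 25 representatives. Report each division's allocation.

Oakdale 6, Millford 11, Ashgrove 8

The standard divisor is 749/25 ≈ 29.96.
Standard quotas: Oakdale 5.941, Millford 10.848, Ashgrove 8.211.
Lower quotas: Oakdale 5, Millford 10, Ashgrove 8 (sum 23, leaving 2 seats).
Remainders in descending order: Oakdale 0.941, Millford 0.848, Ashgrove 0.211.
Largest remainders: Oakdale, Millford receive the extra seats.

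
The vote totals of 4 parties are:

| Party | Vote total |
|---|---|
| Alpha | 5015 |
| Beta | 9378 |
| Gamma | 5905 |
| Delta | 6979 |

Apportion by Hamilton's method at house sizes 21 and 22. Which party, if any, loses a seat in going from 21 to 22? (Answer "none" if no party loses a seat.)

none

At 21 seats: Alpha 4, Beta 7, Gamma 5, Delta 5.
At 22 seats: Alpha 4, Beta 7, Gamma 5, Delta 6.
No party's allocation decreased.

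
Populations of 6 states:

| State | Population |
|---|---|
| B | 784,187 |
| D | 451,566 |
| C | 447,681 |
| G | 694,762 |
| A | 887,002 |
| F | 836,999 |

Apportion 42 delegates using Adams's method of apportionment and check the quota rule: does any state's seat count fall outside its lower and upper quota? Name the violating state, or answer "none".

none

Standard quotas: B 8.029, D 4.623, C 4.584, G 7.113, A 9.081, F 8.570.
Adams allocation: B 8, D 5, C 5, G 7, A 9, F 8.
Every allocation lies between the lower and upper quota.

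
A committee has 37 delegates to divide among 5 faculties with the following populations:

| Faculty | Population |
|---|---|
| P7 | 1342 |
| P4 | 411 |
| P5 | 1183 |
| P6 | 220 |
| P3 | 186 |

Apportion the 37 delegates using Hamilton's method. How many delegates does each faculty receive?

P7=15, P4=5, P5=13, P6=2, P3=2

Total 3342; standard divisor 3342/37 ≈ 90.324.
Standard quotas: P7 14.858, P4 4.550, P5 13.097, P6 2.436, P3 2.059.
Lower quotas: P7 14, P4 4, P5 13, P6 2, P3 2 (sum 35, leaving 2 seats).
Remainders in descending order: P7 0.858, P4 0.550, P6 0.436, P5 0.097, P3 0.059.
Largest remainders: P7, P4 receive the extra seats.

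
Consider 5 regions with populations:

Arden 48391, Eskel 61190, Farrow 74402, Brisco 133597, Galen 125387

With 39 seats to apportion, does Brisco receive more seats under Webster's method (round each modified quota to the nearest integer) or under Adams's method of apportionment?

Webster

Webster: Arden 4, Eskel 5, Farrow 7, Brisco 12, Galen 11.
Adams: Arden 4, Eskel 6, Farrow 7, Brisco 11, Galen 11.
Brisco gets 12 under Webster and 11 under Adams.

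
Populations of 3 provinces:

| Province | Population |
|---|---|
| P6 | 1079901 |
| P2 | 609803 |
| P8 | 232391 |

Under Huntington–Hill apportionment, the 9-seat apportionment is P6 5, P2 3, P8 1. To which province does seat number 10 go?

Priority for the next seat is population ÷ (√(s·(s+1))).
Priorities: P6 197162.046, P2 176034.963, P8 164325.252.
Highest priority: P6.

P6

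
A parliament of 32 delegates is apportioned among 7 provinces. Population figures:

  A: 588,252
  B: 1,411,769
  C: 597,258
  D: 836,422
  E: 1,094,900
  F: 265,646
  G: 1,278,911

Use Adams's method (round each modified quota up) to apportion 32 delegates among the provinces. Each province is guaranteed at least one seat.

Standard divisor 6073158/32 ≈ 189786.188; standard quotas: A 3.100, B 7.439, C 3.147, D 4.407, E 5.769, F 1.400, G 6.739.
Rounding up gives 4, 8, 4, 5, 6, 2, 7 = 36 seats, so the divisor must be adjusted.
With modified divisor 211100: modified quotas A 2.787, B 6.688, C 2.829, D 3.962, E 5.187, F 1.258, G 6.058.
Rounding up: A 3, B 7, C 3, D 4, E 6, F 2, G 7 (total 32).

A: 3, B: 7, C: 3, D: 4, E: 6, F: 2, G: 7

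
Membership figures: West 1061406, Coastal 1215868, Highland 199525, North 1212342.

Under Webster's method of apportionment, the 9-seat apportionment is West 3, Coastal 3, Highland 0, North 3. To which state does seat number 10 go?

Highland

Priority for the next seat is population ÷ (current seats + 0.5).
Priorities: West 303258.857, Coastal 347390.857, Highland 399050.000, North 346383.429.
Highest priority: Highland.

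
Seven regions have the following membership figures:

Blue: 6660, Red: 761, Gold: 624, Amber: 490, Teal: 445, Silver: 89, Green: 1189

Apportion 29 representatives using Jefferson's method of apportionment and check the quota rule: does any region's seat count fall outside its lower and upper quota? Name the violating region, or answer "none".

Standard quotas: Blue 18.828, Red 2.151, Gold 1.764, Amber 1.385, Teal 1.258, Silver 0.252, Green 3.361.
Jefferson allocation: Blue 21, Red 2, Gold 1, Amber 1, Teal 1, Silver 0, Green 3.
Blue has quota 18.828 (lower 18, upper 19) but receives 21 — outside the quota interval.

Blue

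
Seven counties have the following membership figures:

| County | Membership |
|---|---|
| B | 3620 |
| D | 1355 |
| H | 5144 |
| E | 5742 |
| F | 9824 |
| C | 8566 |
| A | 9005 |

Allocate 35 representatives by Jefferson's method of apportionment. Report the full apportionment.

Standard divisor 43256/35 ≈ 1235.886; standard quotas: B 2.929, D 1.096, H 4.162, E 4.646, F 7.949, C 6.931, A 7.286.
Rounding down gives 2, 1, 4, 4, 7, 6, 7 = 31 seats, so the divisor must be adjusted.
With modified divisor 1140: modified quotas B 3.175, D 1.189, H 4.512, E 5.037, F 8.618, C 7.514, A 7.899.
Rounding down: B 3, D 1, H 4, E 5, F 8, C 7, A 7 (total 35).

B 3; D 1; H 4; E 5; F 8; C 7; A 7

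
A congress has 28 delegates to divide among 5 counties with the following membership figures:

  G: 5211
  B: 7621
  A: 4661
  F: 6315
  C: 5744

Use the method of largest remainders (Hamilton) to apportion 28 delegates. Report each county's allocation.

G=5, B=7, A=4, F=6, C=6

Total 29552; standard divisor 29552/28 ≈ 1055.429.
Standard quotas: G 4.9373, B 7.2208, A 4.4162, F 5.9834, C 5.4423.
Lower quotas: G 4, B 7, A 4, F 5, C 5 (sum 25, leaving 3 seats).
Remainders in descending order: F 0.9834, G 0.9373, C 0.4423, A 0.4162, B 0.2208.
Largest remainders: F, G, C receive the extra seats.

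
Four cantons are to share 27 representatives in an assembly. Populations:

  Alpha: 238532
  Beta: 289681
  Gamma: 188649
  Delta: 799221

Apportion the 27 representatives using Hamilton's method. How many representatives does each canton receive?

Alpha=4, Beta=5, Gamma=4, Delta=14

The standard divisor is 1516083/27 ≈ 56151.222.
Standard quotas: Alpha 4.2480, Beta 5.1589, Gamma 3.3597, Delta 14.2334.
Lower quotas: Alpha 4, Beta 5, Gamma 3, Delta 14 (sum 26, leaving 1 seat).
Remainders in descending order: Gamma 0.3597, Alpha 0.2480, Delta 0.2334, Beta 0.1589.
Largest remainder: Gamma receives the extra seat.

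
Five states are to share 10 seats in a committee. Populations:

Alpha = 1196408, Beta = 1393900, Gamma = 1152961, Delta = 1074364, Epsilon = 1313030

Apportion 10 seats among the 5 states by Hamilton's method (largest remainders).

Standard divisor: 6130663 ÷ 10 ≈ 613066.3.
Standard quotas: Alpha 1.9515, Beta 2.2737, Gamma 1.8806, Delta 1.7524, Epsilon 2.1417.
Lower quotas: Alpha 1, Beta 2, Gamma 1, Delta 1, Epsilon 2 (sum 7, leaving 3 seats).
Remainders in descending order: Alpha 0.9515, Gamma 0.8806, Delta 0.7524, Beta 0.2737, Epsilon 0.1417.
The surplus seats go to Alpha, Gamma, Delta.

Alpha 2, Beta 2, Gamma 2, Delta 2, Epsilon 2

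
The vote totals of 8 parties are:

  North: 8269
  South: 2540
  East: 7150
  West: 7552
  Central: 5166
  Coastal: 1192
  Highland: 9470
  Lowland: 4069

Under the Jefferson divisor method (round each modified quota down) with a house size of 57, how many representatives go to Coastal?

1

Standard divisor 45408/57 ≈ 796.632; standard quotas: North 10.380, South 3.188, East 8.975, West 9.480, Central 6.485, Coastal 1.496, Highland 11.888, Lowland 5.108.
Rounding down gives 10, 3, 8, 9, 6, 1, 11, 5 = 53 seats, so the divisor must be adjusted.
With modified divisor 745: modified quotas North 11.099, South 3.409, East 9.597, West 10.137, Central 6.934, Coastal 1.600, Highland 12.711, Lowland 5.462.
Rounding down: North 11, South 3, East 9, West 10, Central 6, Coastal 1, Highland 12, Lowland 5 (total 57).
Coastal receives 1.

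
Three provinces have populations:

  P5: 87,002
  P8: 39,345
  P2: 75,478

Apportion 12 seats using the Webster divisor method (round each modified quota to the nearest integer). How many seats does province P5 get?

5

Standard divisor 201825/12 ≈ 16818.75; standard quotas: P5 5.173, P8 2.339, P2 4.488.
Rounding to the nearest integer gives 5, 2, 4 = 11 seats, so the divisor must be adjusted.
With modified divisor 16300: modified quotas P5 5.338, P8 2.414, P2 4.631.
Rounding to the nearest integer: P5 5, P8 2, P2 5 (total 12).
P5 receives 5.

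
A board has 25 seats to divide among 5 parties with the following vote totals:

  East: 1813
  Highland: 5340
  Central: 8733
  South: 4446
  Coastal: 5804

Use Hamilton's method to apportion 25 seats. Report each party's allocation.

The standard divisor is 26136/25 ≈ 1045.44.
Standard quotas: East 1.7342, Highland 5.1079, Central 8.3534, South 4.2528, Coastal 5.5517.
Lower quotas: East 1, Highland 5, Central 8, South 4, Coastal 5 (sum 23, leaving 2 seats).
Remainders in descending order: East 0.7342, Coastal 0.5517, Central 0.3534, South 0.2528, Highland 0.1079.
Largest remainders: East, Coastal receive the extra seats.

East=2, Highland=5, Central=8, South=4, Coastal=6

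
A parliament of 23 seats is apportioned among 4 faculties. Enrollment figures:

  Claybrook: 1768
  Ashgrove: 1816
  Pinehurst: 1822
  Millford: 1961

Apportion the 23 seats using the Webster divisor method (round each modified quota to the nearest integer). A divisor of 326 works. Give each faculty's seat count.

Claybrook 5, Ashgrove 6, Pinehurst 6, Millford 6

With modified divisor 326: modified quotas Claybrook 5.423, Ashgrove 5.571, Pinehurst 5.589, Millford 6.015.
Rounding to the nearest integer: Claybrook 5, Ashgrove 6, Pinehurst 6, Millford 6 (total 23).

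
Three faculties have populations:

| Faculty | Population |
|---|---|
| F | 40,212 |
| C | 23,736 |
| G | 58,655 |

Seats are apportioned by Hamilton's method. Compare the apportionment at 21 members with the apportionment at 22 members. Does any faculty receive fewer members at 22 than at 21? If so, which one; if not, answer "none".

At 21 seats: F 7, C 4, G 10.
At 22 seats: F 7, C 4, G 11.
No faculty's allocation decreased.

none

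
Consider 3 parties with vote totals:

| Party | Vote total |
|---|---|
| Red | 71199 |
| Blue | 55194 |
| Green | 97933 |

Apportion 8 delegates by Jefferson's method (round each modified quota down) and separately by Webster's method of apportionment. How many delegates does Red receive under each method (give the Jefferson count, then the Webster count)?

Jefferson: Red 2, Blue 2, Green 4.
Webster: Red 3, Blue 2, Green 3.
Red gets 2 under Jefferson and 3 under Webster.

2 and 3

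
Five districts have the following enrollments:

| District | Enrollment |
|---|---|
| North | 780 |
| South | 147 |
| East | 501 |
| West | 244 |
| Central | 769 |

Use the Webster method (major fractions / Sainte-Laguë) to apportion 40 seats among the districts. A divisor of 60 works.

North=13, South=2, East=8, West=4, Central=13

With modified divisor 60: modified quotas North 13.000, South 2.450, East 8.350, West 4.067, Central 12.817.
Rounding to the nearest integer: North 13, South 2, East 8, West 4, Central 13 (total 40).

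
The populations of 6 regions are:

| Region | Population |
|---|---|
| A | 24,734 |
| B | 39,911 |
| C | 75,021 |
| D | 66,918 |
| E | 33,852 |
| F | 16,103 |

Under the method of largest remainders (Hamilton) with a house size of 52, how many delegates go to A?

Total 256539; standard divisor 256539/52 ≈ 4933.442.
Standard quotas: A 5.0135, B 8.0899, C 15.2066, D 13.5642, E 6.8617, F 3.2640.
Lower quotas: A 5, B 8, C 15, D 13, E 6, F 3 (sum 50, leaving 2 seats).
Remainders in descending order: E 0.8617, D 0.5642, F 0.2640, C 0.2066, B 0.0899, A 0.0135.
Largest remainders: E, D receive the extra seats.
A receives 5.

5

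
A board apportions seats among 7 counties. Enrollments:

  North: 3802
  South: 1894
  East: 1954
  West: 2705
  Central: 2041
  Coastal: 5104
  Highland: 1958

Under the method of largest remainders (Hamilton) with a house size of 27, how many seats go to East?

Standard divisor: 19458 ÷ 27 ≈ 720.667.
Standard quotas: North 5.2757, South 2.6281, East 2.7114, West 3.7535, Central 2.8321, Coastal 7.0823, Highland 2.7169.
Lower quotas: North 5, South 2, East 2, West 3, Central 2, Coastal 7, Highland 2 (sum 23, leaving 4 seats).
Remainders in descending order: Central 0.8321, West 0.7535, Highland 0.7169, East 0.7114, South 0.6281, North 0.2757, Coastal 0.0823.
The surplus seats go to Central, West, Highland, East.
East receives 3.

3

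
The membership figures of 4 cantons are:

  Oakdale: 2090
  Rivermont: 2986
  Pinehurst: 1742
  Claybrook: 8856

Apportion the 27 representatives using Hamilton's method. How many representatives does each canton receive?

The standard divisor is 15674/27 ≈ 580.519.
Standard quotas: Oakdale 3.6002, Rivermont 5.1437, Pinehurst 3.0008, Claybrook 15.2553.
Lower quotas: Oakdale 3, Rivermont 5, Pinehurst 3, Claybrook 15 (sum 26, leaving 1 seat).
Remainders in descending order: Oakdale 0.6002, Claybrook 0.2553, Rivermont 0.1437, Pinehurst 0.0008.
The surplus seat goes to Oakdale.

Oakdale: 4, Rivermont: 5, Pinehurst: 3, Claybrook: 15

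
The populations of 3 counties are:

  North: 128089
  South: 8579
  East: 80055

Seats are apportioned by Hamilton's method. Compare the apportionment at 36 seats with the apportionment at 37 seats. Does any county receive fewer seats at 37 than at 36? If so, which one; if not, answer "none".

South

At 36 seats: North 21, South 2, East 13.
At 37 seats: North 22, South 1, East 14.
South drops from 2 to 1.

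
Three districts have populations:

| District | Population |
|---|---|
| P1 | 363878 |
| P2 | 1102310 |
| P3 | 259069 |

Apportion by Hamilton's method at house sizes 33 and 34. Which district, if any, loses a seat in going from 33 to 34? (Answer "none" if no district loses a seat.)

none

At 33 seats: P1 7, P2 21, P3 5.
At 34 seats: P1 7, P2 22, P3 5.
No district's allocation decreased.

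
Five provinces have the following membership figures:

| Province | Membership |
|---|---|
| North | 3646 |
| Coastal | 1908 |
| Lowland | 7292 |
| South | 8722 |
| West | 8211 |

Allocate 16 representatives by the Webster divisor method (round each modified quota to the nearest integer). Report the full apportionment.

North 2, Coastal 1, Lowland 4, South 5, West 4

Standard divisor 29779/16 ≈ 1861.188; standard quotas: North 1.959, Coastal 1.025, Lowland 3.918, South 4.686, West 4.412.
Rounding to the nearest integer gives North 2, Coastal 1, Lowland 4, South 5, West 4 — total 16, matching the house size, so no adjustment is needed.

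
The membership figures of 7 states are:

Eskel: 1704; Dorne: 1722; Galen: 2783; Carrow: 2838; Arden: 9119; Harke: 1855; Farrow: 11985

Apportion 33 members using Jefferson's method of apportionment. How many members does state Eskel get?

1

Standard divisor 32006/33 ≈ 969.879; standard quotas: Eskel 1.757, Dorne 1.775, Galen 2.869, Carrow 2.926, Arden 9.402, Harke 1.913, Farrow 12.357.
Rounding down gives 1, 1, 2, 2, 9, 1, 12 = 28 seats, so the divisor must be adjusted.
With modified divisor 900: modified quotas Eskel 1.893, Dorne 1.913, Galen 3.092, Carrow 3.153, Arden 10.132, Harke 2.061, Farrow 13.317.
Rounding down: Eskel 1, Dorne 1, Galen 3, Carrow 3, Arden 10, Harke 2, Farrow 13 (total 33).
Eskel receives 1.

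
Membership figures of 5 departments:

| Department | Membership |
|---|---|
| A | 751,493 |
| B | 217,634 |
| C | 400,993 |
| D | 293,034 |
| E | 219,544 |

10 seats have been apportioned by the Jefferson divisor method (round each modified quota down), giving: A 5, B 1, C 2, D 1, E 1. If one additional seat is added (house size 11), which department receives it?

D

Priority for the next seat is population ÷ (current seats + 1).
Priorities: A 125248.833, B 108817.000, C 133664.333, D 146517.000, E 109772.000.
Highest priority: D.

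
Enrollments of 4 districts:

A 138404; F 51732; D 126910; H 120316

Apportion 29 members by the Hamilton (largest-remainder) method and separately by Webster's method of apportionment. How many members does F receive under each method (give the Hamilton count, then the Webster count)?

Hamilton: A 9, F 4, D 8, H 8.
Webster: A 9, F 3, D 9, H 8.
F gets 4 under Hamilton and 3 under Webster.

4 and 3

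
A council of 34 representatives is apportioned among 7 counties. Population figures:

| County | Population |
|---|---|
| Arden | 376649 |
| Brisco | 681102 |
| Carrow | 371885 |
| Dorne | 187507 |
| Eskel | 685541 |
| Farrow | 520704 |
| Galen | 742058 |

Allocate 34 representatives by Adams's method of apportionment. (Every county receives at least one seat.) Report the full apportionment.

Arden=4, Brisco=6, Carrow=4, Dorne=2, Eskel=6, Farrow=5, Galen=7

Standard divisor 3565446/34 ≈ 104866.059; standard quotas: Arden 3.592, Brisco 6.495, Carrow 3.546, Dorne 1.788, Eskel 6.537, Farrow 4.965, Galen 7.076.
Rounding up gives 4, 7, 4, 2, 7, 5, 8 = 37 seats, so the divisor must be adjusted.
With modified divisor 119000: modified quotas Arden 3.165, Brisco 5.724, Carrow 3.125, Dorne 1.576, Eskel 5.761, Farrow 4.376, Galen 6.236.
Rounding up: Arden 4, Brisco 6, Carrow 4, Dorne 2, Eskel 6, Farrow 5, Galen 7 (total 34).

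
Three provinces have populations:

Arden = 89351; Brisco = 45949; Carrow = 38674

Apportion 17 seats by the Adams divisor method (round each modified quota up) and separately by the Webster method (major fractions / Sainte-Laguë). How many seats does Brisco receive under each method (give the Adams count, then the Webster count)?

Adams: Arden 8, Brisco 5, Carrow 4.
Webster: Arden 9, Brisco 4, Carrow 4.
Brisco gets 5 under Adams and 4 under Webster.

5 and 4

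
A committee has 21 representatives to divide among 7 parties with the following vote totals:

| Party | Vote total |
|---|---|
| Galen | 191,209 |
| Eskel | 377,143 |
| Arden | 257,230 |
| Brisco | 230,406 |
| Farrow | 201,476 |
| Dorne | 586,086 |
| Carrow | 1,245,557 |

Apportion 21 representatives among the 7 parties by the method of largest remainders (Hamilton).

Galen 1, Eskel 3, Arden 2, Brisco 2, Farrow 1, Dorne 4, Carrow 8

Standard divisor: 3089107 ÷ 21 ≈ 147100.333.
Standard quotas: Galen 1.2999, Eskel 2.5638, Arden 1.7487, Brisco 1.5663, Farrow 1.3697, Dorne 3.9843, Carrow 8.4674.
Lower quotas: Galen 1, Eskel 2, Arden 1, Brisco 1, Farrow 1, Dorne 3, Carrow 8 (sum 17, leaving 4 seats).
Remainders in descending order: Dorne 0.9843, Arden 0.7487, Brisco 0.5663, Eskel 0.5638, Carrow 0.4674, Farrow 0.3697, Galen 0.2999.
Largest remainders: Dorne, Arden, Brisco, Eskel receive the extra seats.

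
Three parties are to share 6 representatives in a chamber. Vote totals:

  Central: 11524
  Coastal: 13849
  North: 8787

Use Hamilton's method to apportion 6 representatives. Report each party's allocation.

The standard divisor is 34160/6 ≈ 5693.333.
Standard quotas: Central 2.0241, Coastal 2.4325, North 1.5434.
Lower quotas: Central 2, Coastal 2, North 1 (sum 5, leaving 1 seat).
Remainders in descending order: North 0.5434, Coastal 0.4325, Central 0.0241.
Largest remainder: North receives the extra seat.

Central 2, Coastal 2, North 2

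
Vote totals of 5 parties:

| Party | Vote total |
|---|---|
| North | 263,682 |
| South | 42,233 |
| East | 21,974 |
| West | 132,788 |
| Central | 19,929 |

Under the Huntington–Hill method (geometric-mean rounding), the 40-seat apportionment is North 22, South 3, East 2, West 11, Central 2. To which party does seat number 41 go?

South

Priority for the next seat is population ÷ (√(s·(s+1))).
Priorities: North 11722.095, South 12191.617, East 8970.848, West 11557.712, Central 8135.980.
Highest priority: South.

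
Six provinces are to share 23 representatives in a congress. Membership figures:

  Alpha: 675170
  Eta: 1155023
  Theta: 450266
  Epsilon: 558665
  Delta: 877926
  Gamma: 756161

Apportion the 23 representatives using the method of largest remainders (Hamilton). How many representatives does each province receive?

Standard divisor: 4473211 ÷ 23 ≈ 194487.435.
Standard quotas: Alpha 3.4715, Eta 5.9388, Theta 2.3151, Epsilon 2.8725, Delta 4.5140, Gamma 3.8880.
Lower quotas: Alpha 3, Eta 5, Theta 2, Epsilon 2, Delta 4, Gamma 3 (sum 19, leaving 4 seats).
Remainders in descending order: Eta 0.9388, Gamma 0.8880, Epsilon 0.8725, Delta 0.5140, Alpha 0.4715, Theta 0.3151.
The surplus seats go to Eta, Gamma, Epsilon, Delta.

Alpha: 3; Eta: 6; Theta: 2; Epsilon: 3; Delta: 5; Gamma: 4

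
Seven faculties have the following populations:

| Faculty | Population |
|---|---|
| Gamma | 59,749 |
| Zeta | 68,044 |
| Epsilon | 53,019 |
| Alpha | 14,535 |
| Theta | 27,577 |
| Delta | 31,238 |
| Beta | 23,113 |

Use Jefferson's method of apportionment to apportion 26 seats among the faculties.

Standard divisor 277275/26 ≈ 10664.423; standard quotas: Gamma 5.603, Zeta 6.380, Epsilon 4.972, Alpha 1.363, Theta 2.586, Delta 2.929, Beta 2.167.
Rounding down gives 5, 6, 4, 1, 2, 2, 2 = 22 seats, so the divisor must be adjusted.
With modified divisor 9500: modified quotas Gamma 6.289, Zeta 7.163, Epsilon 5.581, Alpha 1.530, Theta 2.903, Delta 3.288, Beta 2.433.
Rounding down: Gamma 6, Zeta 7, Epsilon 5, Alpha 1, Theta 2, Delta 3, Beta 2 (total 26).

Gamma 6; Zeta 7; Epsilon 5; Alpha 1; Theta 2; Delta 3; Beta 2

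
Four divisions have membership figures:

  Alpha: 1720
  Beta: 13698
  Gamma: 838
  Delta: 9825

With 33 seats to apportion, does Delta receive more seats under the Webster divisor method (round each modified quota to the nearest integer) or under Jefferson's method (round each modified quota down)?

Webster

Webster: Alpha 2, Beta 17, Gamma 1, Delta 13.
Jefferson: Alpha 2, Beta 18, Gamma 1, Delta 12.
Delta gets 13 under Webster and 12 under Jefferson.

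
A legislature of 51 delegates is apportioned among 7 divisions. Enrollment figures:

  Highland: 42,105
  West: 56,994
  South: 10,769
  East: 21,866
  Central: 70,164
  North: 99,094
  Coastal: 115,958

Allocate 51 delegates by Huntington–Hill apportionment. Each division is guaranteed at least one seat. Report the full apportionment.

With divisor 8135: modified quotas Highland 5.176, West 7.006, South 1.324, East 2.688, Central 8.625, North 12.181, Coastal 14.254.
Geometric-mean thresholds: Highland √(5·6)=5.477, West √(7·8)=7.483, South √(1·2)=1.414, East √(2·3)=2.449, Central √(8·9)=8.485, North √(12·13)=12.490, Coastal √(14·15)=14.491.
Each quota rounded against its threshold gives Highland 5, West 7, South 1, East 3, Central 9, North 12, Coastal 14 (total 51).

Highland 5, West 7, South 1, East 3, Central 9, North 12, Coastal 14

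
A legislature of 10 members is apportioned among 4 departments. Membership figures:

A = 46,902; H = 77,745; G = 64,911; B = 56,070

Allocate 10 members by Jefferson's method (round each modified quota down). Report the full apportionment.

A=2; H=3; G=3; B=2

Standard divisor 245628/10 ≈ 24562.8; standard quotas: A 1.909, H 3.165, G 2.643, B 2.283.
Rounding down gives 1, 3, 2, 2 = 8 seats, so the divisor must be adjusted.
With modified divisor 20500: modified quotas A 2.288, H 3.792, G 3.166, B 2.735.
Rounding down: A 2, H 3, G 3, B 2 (total 10).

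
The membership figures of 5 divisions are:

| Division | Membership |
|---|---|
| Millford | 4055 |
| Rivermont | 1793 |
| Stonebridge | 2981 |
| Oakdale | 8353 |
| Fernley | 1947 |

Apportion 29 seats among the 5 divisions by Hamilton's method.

The standard divisor is 19129/29 ≈ 659.621.
Standard quotas: Millford 6.1475, Rivermont 2.7182, Stonebridge 4.5193, Oakdale 12.6633, Fernley 2.9517.
Lower quotas: Millford 6, Rivermont 2, Stonebridge 4, Oakdale 12, Fernley 2 (sum 26, leaving 3 seats).
Remainders in descending order: Fernley 0.9517, Rivermont 0.7182, Oakdale 0.6633, Stonebridge 0.5193, Millford 0.1475.
Largest remainders: Fernley, Rivermont, Oakdale receive the extra seats.

Millford: 6, Rivermont: 3, Stonebridge: 4, Oakdale: 13, Fernley: 3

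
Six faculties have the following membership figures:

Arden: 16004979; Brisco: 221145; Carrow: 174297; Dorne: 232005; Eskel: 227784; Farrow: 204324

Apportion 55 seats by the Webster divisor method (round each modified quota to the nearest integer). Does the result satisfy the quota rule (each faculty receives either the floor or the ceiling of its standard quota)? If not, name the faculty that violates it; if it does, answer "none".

Standard quotas: Arden 51.585, Brisco 0.713, Carrow 0.562, Dorne 0.748, Eskel 0.734, Farrow 0.659.
Webster allocation: Arden 50, Brisco 1, Carrow 1, Dorne 1, Eskel 1, Farrow 1.
Arden has quota 51.585 (lower 51, upper 52) but receives 50 — outside the quota interval.

Arden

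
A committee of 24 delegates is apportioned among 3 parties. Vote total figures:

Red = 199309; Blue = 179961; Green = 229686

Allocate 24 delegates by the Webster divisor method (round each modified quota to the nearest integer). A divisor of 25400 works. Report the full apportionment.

With modified divisor 25400: modified quotas Red 7.847, Blue 7.085, Green 9.043.
Rounding to the nearest integer: Red 8, Blue 7, Green 9 (total 24).

Red 8, Blue 7, Green 9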